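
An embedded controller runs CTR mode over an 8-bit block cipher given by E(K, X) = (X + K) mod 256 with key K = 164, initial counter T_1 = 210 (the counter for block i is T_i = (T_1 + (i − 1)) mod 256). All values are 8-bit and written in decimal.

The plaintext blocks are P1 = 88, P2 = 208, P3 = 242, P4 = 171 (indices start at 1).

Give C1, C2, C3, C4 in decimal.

C1 = 46, C2 = 167, C3 = 138, C4 = 210

CTR encryption: S_i = E(K, T_i) where T_i is the counter for block i; C_i = P_i ⊕ S_i.
C1: T = 210, S = E(K, T) = 118; 88 ⊕ 118 = 46.
C2: T = 211, S = E(K, T) = 119; 208 ⊕ 119 = 167.
C3: T = 212, S = E(K, T) = 120; 242 ⊕ 120 = 138.
C4: T = 213, S = E(K, T) = 121; 171 ⊕ 121 = 210.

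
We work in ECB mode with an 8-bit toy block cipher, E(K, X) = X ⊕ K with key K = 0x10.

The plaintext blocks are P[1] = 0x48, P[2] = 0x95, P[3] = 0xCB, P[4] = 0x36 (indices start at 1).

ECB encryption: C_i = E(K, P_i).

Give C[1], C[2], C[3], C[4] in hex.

C[1]: E(K, 0x48) = 0x58.
C[2]: E(K, 0x95) = 0x85.
C[3]: E(K, 0xCB) = 0xDB.
C[4]: E(K, 0x36) = 0x26.

C[1] = 0x58, C[2] = 0x85, C[3] = 0xDB, C[4] = 0x26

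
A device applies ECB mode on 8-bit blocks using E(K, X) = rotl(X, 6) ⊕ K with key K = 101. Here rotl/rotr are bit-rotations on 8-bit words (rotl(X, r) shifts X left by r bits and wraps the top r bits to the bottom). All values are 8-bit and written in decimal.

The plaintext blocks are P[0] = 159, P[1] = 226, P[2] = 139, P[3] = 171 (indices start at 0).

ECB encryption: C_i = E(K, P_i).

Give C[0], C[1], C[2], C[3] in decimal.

C[0]: E(K, 159) = 130.
C[1]: E(K, 226) = 221.
C[2]: E(K, 139) = 135.
C[3]: E(K, 171) = 143.

C[0] = 130, C[1] = 221, C[2] = 135, C[3] = 143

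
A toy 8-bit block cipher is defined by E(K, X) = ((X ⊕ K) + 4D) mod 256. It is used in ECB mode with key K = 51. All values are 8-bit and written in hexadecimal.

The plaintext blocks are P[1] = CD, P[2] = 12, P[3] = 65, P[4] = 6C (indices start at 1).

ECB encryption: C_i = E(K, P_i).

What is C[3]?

C[3]: E(K, 65) = 81.

C[3] = 81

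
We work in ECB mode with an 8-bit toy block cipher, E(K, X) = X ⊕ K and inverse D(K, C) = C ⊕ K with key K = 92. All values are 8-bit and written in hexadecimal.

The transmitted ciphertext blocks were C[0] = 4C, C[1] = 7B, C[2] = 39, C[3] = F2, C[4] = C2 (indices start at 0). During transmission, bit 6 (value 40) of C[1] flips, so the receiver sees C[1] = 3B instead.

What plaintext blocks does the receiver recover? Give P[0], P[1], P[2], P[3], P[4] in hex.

P[0] = DE, P[1] = A9, P[2] = AB, P[3] = 60, P[4] = 50

ECB decryption: P_i = D(K, C_i).
Only C[1] changed, to 3B. In ECB, a change in C_i affects only P_i. Decrypting the received ciphertext:
P[0]: D(K, 4C) = DE.
P[1]: D(K, 3B) = A9.
P[2]: D(K, 39) = AB.
P[3]: D(K, F2) = 60.
P[4]: D(K, C2) = 50.
Blocks that differ from the original plaintext: P[1].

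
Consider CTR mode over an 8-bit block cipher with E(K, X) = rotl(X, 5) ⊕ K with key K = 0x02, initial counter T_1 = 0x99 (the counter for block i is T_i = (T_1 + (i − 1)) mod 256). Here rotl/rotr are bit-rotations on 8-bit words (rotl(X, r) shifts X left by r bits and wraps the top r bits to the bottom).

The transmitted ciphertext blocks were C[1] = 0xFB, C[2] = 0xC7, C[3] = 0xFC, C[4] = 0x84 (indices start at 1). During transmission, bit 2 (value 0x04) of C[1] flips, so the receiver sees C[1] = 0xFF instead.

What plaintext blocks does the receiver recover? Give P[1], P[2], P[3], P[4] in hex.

CTR decryption: S_i = E(K, T_i) where T_i is the counter for block i; P_i = C_i ⊕ S_i.
Only C[1] changed, to 0xFF. In CTR, a change in C_i flips the same bit in P_i only; the keystream is unaffected. Decrypting the received ciphertext:
P[1]: T = 0x99, S = E(K, T) = 0x31; 0xFF ⊕ 0x31 = 0xCE.
P[2]: T = 0x9A, S = E(K, T) = 0x51; 0xC7 ⊕ 0x51 = 0x96.
P[3]: T = 0x9B, S = E(K, T) = 0x71; 0xFC ⊕ 0x71 = 0x8D.
P[4]: T = 0x9C, S = E(K, T) = 0x91; 0x84 ⊕ 0x91 = 0x15.
Blocks that differ from the original plaintext: P[1].

P[1] = 0xCE, P[2] = 0x96, P[3] = 0x8D, P[4] = 0x15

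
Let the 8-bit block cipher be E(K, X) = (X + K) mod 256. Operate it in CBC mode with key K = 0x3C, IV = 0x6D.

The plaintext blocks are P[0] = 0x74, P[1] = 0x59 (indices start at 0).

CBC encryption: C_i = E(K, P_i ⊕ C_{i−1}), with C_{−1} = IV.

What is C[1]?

C[0]: P[0] ⊕ 0x6D = 0x19; E(K, 0x19) = 0x55.
C[1]: P[1] ⊕ 0x55 = 0x0C; E(K, 0x0C) = 0x48.

C[1] = 0x48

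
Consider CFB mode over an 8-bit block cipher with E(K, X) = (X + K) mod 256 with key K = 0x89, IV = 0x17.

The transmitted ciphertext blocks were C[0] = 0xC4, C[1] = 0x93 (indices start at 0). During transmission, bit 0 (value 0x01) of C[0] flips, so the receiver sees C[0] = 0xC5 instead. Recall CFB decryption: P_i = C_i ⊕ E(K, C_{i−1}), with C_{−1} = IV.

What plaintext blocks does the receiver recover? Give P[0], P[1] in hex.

Only C[0] changed, to 0xC5. In CFB, a change in C_i flips the same bit in P_i and garbles P_{i+1}. Decrypting the received ciphertext:
P[0]: E(K, 0x17) = 0xA0; 0xC5 ⊕ 0xA0 = 0x65.
P[1]: E(K, 0xC5) = 0x4E; 0x93 ⊕ 0x4E = 0xDD.
Blocks that differ from the original plaintext: P[0], P[1].

P[0] = 0x65, P[1] = 0xDD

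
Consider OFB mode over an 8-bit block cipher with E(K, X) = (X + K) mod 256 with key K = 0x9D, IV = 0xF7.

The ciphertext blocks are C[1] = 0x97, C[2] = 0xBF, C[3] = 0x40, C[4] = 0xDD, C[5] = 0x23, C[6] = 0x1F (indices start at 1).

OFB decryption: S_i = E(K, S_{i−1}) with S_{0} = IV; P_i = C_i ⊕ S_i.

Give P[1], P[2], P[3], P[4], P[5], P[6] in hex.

P[1]: S = E(K, 0xF7) = 0x94; 0x97 ⊕ 0x94 = 0x03.
P[2]: S = E(K, 0x94) = 0x31; 0xBF ⊕ 0x31 = 0x8E.
P[3]: S = E(K, 0x31) = 0xCE; 0x40 ⊕ 0xCE = 0x8E.
P[4]: S = E(K, 0xCE) = 0x6B; 0xDD ⊕ 0x6B = 0xB6.
P[5]: S = E(K, 0x6B) = 0x08; 0x23 ⊕ 0x08 = 0x2B.
P[6]: S = E(K, 0x08) = 0xA5; 0x1F ⊕ 0xA5 = 0xBA.

P[1] = 0x03, P[2] = 0x8E, P[3] = 0x8E, P[4] = 0xB6, P[5] = 0x2B, P[6] = 0xBA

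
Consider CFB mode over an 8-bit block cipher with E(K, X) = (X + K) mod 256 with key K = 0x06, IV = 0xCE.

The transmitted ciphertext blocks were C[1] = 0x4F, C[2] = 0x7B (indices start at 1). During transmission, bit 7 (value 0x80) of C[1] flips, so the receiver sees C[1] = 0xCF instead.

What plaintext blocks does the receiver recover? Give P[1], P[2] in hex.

CFB decryption: P_i = C_i ⊕ E(K, C_{i−1}), with C_{0} = IV.
Only C[1] changed, to 0xCF. In CFB, a change in C_i flips the same bit in P_i and garbles P_{i+1}. Decrypting the received ciphertext:
P[1]: E(K, 0xCE) = 0xD4; 0xCF ⊕ 0xD4 = 0x1B.
P[2]: E(K, 0xCF) = 0xD5; 0x7B ⊕ 0xD5 = 0xAE.
Blocks that differ from the original plaintext: P[1], P[2].

P[1] = 0x1B, P[2] = 0xAE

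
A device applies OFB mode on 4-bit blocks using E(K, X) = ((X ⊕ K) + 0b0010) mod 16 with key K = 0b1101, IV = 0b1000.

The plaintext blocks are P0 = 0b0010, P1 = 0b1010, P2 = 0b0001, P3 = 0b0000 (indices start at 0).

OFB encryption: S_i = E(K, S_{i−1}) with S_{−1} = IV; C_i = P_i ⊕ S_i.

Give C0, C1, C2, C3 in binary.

C0: S = E(K, 0b1000) = 0b0111; 0b0010 ⊕ 0b0111 = 0b0101.
C1: S = E(K, 0b0111) = 0b1100; 0b1010 ⊕ 0b1100 = 0b0110.
C2: S = E(K, 0b1100) = 0b0011; 0b0001 ⊕ 0b0011 = 0b0010.
C3: S = E(K, 0b0011) = 0b0000; 0b0000 ⊕ 0b0000 = 0b0000.

C0 = 0b0101, C1 = 0b0110, C2 = 0b0010, C3 = 0b0000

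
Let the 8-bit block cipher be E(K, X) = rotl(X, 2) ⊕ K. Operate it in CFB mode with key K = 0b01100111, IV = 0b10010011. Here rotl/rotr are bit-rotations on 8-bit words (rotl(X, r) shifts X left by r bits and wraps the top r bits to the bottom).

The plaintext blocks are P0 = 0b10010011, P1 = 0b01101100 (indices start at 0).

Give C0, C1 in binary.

C0 = 0b10111010, C1 = 0b11100001

CFB encryption: C_i = P_i ⊕ E(K, C_{i−1}), with C_{−1} = IV.
C0: E(K, 0b10010011) = 0b00101001; 0b10010011 ⊕ 0b00101001 = 0b10111010.
C1: E(K, 0b10111010) = 0b10001101; 0b01101100 ⊕ 0b10001101 = 0b11100001.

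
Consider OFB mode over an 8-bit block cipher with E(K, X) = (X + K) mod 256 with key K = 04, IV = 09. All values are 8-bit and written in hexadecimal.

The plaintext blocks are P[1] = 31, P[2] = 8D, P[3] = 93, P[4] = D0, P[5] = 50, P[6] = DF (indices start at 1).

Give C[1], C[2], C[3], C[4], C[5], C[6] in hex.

OFB encryption: S_i = E(K, S_{i−1}) with S_{0} = IV; C_i = P_i ⊕ S_i.
C[1]: S = E(K, 09) = 0D; 31 ⊕ 0D = 3C.
C[2]: S = E(K, 0D) = 11; 8D ⊕ 11 = 9C.
C[3]: S = E(K, 11) = 15; 93 ⊕ 15 = 86.
C[4]: S = E(K, 15) = 19; D0 ⊕ 19 = C9.
C[5]: S = E(K, 19) = 1D; 50 ⊕ 1D = 4D.
C[6]: S = E(K, 1D) = 21; DF ⊕ 21 = FE.

C[1] = 3C, C[2] = 9C, C[3] = 86, C[4] = C9, C[5] = 4D, C[6] = FE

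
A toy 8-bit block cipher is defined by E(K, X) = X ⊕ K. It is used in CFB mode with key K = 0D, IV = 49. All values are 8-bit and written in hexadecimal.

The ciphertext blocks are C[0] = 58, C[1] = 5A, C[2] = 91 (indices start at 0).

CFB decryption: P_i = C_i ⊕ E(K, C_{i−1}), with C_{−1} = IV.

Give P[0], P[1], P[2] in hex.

P[0]: E(K, 49) = 44; 58 ⊕ 44 = 1C.
P[1]: E(K, 58) = 55; 5A ⊕ 55 = 0F.
P[2]: E(K, 5A) = 57; 91 ⊕ 57 = C6.

P[0] = 1C, P[1] = 0F, P[2] = C6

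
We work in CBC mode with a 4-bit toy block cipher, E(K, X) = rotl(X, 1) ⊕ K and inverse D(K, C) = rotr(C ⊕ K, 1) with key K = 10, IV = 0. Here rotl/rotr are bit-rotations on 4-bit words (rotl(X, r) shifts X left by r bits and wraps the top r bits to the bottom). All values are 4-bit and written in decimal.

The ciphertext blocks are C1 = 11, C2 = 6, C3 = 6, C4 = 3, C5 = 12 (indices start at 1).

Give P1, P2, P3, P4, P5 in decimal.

P1 = 8, P2 = 13, P3 = 0, P4 = 10, P5 = 0

CBC decryption: P_i = D(K, C_i) ⊕ C_{i−1}, with C_{0} = IV.
P1: D(K, 11) = 8; 8 ⊕ 0 = 8.
P2: D(K, 6) = 6; 6 ⊕ 11 = 13.
P3: D(K, 6) = 6; 6 ⊕ 6 = 0.
P4: D(K, 3) = 12; 12 ⊕ 6 = 10.
P5: D(K, 12) = 3; 3 ⊕ 3 = 0.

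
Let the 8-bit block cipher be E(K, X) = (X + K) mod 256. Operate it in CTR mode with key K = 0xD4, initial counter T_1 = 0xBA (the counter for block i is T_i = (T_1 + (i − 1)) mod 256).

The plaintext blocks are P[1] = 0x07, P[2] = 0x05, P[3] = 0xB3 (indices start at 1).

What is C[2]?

C[2] = 0x8A

CTR encryption: S_i = E(K, T_i) where T_i is the counter for block i; C_i = P_i ⊕ S_i.
C[1]: T = 0xBA, S = E(K, T) = 0x8E; 0x07 ⊕ 0x8E = 0x89.
C[2]: T = 0xBB, S = E(K, T) = 0x8F; 0x05 ⊕ 0x8F = 0x8A.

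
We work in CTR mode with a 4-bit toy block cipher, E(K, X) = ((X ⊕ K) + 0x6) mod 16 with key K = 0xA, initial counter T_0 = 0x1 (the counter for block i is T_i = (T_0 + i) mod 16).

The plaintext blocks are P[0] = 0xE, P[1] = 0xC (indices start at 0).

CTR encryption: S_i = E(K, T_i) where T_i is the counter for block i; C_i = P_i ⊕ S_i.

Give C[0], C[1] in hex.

C[0]: T = 0x1, S = E(K, T) = 0x1; 0xE ⊕ 0x1 = 0xF.
C[1]: T = 0x2, S = E(K, T) = 0xE; 0xC ⊕ 0xE = 0x2.

C[0] = 0xF, C[1] = 0x2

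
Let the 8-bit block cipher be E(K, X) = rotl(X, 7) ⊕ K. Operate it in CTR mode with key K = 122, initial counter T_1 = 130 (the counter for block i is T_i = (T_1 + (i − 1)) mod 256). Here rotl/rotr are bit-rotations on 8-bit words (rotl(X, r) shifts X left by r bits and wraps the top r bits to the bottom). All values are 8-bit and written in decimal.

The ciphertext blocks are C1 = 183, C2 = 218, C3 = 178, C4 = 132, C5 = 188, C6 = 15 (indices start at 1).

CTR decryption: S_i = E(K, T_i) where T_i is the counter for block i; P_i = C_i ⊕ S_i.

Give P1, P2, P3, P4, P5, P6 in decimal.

P1: T = 130, S = E(K, T) = 59; 183 ⊕ 59 = 140.
P2: T = 131, S = E(K, T) = 187; 218 ⊕ 187 = 97.
P3: T = 132, S = E(K, T) = 56; 178 ⊕ 56 = 138.
P4: T = 133, S = E(K, T) = 184; 132 ⊕ 184 = 60.
P5: T = 134, S = E(K, T) = 57; 188 ⊕ 57 = 133.
P6: T = 135, S = E(K, T) = 185; 15 ⊕ 185 = 182.

P1 = 140, P2 = 97, P3 = 138, P4 = 60, P5 = 133, P6 = 182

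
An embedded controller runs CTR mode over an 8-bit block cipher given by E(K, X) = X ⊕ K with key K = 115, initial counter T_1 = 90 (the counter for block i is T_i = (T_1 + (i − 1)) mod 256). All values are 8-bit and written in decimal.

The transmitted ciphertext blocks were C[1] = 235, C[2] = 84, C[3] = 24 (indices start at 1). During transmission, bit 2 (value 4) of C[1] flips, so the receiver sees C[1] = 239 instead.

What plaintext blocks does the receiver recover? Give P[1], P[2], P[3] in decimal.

P[1] = 198, P[2] = 124, P[3] = 55

CTR decryption: S_i = E(K, T_i) where T_i is the counter for block i; P_i = C_i ⊕ S_i.
Only C[1] changed, to 239. In CTR, a change in C_i flips the same bit in P_i only; the keystream is unaffected. Decrypting the received ciphertext:
P[1]: T = 90, S = E(K, T) = 41; 239 ⊕ 41 = 198.
P[2]: T = 91, S = E(K, T) = 40; 84 ⊕ 40 = 124.
P[3]: T = 92, S = E(K, T) = 47; 24 ⊕ 47 = 55.
Blocks that differ from the original plaintext: P[1].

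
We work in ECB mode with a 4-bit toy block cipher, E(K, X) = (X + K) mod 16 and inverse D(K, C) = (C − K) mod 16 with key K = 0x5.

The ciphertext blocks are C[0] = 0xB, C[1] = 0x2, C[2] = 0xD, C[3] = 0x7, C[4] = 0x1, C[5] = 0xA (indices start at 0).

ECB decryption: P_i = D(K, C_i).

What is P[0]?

P[0] = 0x6

P[0]: D(K, 0xB) = 0x6.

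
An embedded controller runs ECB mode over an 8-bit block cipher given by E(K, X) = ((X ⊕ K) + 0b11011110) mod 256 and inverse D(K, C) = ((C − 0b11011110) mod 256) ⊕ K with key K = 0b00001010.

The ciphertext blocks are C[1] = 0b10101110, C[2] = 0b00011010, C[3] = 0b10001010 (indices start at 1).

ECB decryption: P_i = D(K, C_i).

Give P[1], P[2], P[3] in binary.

P[1]: D(K, 0b10101110) = 0b11011010.
P[2]: D(K, 0b00011010) = 0b00110110.
P[3]: D(K, 0b10001010) = 0b10100110.

P[1] = 0b11011010, P[2] = 0b00110110, P[3] = 0b10100110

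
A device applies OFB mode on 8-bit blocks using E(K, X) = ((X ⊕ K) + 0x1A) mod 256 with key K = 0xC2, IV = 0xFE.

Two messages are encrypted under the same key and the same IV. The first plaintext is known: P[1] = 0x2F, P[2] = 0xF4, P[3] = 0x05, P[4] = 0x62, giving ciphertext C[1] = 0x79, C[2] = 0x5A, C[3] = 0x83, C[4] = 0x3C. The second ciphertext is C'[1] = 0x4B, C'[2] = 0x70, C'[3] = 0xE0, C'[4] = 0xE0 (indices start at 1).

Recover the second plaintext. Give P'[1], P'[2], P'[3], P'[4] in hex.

P'[1] = 0x1D, P'[2] = 0xDE, P'[3] = 0x66, P'[4] = 0xBE

In OFB with a reused IV, both messages share the same keystream S_i, so C_i ⊕ C'_i = P_i ⊕ P'_i and thus P'_i = P_i ⊕ C_i ⊕ C'_i.
P'[1]: 0x2F ⊕ 0x79 ⊕ 0x4B = 0x1D.
P'[2]: 0xF4 ⊕ 0x5A ⊕ 0x70 = 0xDE.
P'[3]: 0x05 ⊕ 0x83 ⊕ 0xE0 = 0x66.
P'[4]: 0x62 ⊕ 0x3C ⊕ 0xE0 = 0xBE.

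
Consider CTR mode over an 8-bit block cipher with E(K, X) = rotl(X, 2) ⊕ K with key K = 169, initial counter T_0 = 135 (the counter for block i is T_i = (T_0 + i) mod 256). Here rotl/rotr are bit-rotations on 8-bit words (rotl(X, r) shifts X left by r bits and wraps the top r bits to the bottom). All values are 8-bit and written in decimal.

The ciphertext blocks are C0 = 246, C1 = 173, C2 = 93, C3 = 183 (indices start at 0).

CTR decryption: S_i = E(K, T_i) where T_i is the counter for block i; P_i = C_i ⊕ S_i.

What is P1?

P1 = 38

P1: T = 136, S = E(K, T) = 139; 173 ⊕ 139 = 38.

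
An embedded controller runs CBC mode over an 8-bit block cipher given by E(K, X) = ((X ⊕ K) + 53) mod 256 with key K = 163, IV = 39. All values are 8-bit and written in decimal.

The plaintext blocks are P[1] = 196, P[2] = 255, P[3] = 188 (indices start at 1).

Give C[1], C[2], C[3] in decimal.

CBC encryption: C_i = E(K, P_i ⊕ C_{i−1}), with C_{0} = IV.
C[1]: P[1] ⊕ 39 = 227; E(K, 227) = 117.
C[2]: P[2] ⊕ 117 = 138; E(K, 138) = 94.
C[3]: P[3] ⊕ 94 = 226; E(K, 226) = 118.

C[1] = 117, C[2] = 94, C[3] = 118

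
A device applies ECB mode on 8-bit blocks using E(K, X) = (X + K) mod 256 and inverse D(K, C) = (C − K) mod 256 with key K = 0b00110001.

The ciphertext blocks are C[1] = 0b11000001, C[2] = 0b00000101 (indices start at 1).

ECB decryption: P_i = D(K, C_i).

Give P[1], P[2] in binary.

P[1]: D(K, 0b11000001) = 0b10010000.
P[2]: D(K, 0b00000101) = 0b11010100.

P[1] = 0b10010000, P[2] = 0b11010100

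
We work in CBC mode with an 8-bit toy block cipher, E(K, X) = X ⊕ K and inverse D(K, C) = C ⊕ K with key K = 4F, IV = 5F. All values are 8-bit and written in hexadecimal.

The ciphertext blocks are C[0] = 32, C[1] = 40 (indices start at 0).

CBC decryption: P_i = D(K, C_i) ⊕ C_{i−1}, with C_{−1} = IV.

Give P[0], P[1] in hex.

P[0] = 22, P[1] = 3D

P[0]: D(K, 32) = 7D; 7D ⊕ 5F = 22.
P[1]: D(K, 40) = 0F; 0F ⊕ 32 = 3D.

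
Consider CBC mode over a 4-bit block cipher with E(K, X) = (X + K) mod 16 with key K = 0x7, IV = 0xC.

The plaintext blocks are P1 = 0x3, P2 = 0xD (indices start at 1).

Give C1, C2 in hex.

CBC encryption: C_i = E(K, P_i ⊕ C_{i−1}), with C_{0} = IV.
C1: P1 ⊕ 0xC = 0xF; E(K, 0xF) = 0x6.
C2: P2 ⊕ 0x6 = 0xB; E(K, 0xB) = 0x2.

C1 = 0x6, C2 = 0x2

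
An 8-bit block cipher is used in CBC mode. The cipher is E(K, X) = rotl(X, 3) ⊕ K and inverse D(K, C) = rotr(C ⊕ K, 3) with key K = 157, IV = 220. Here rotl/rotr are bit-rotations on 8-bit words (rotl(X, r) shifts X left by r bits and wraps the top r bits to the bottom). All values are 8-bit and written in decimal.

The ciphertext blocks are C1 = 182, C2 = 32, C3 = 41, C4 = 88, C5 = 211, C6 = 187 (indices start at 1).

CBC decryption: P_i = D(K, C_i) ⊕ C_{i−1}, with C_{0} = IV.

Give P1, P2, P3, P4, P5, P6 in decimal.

P1 = 185, P2 = 1, P3 = 182, P4 = 145, P5 = 145, P6 = 23

P1: D(K, 182) = 101; 101 ⊕ 220 = 185.
P2: D(K, 32) = 183; 183 ⊕ 182 = 1.
P3: D(K, 41) = 150; 150 ⊕ 32 = 182.
P4: D(K, 88) = 184; 184 ⊕ 41 = 145.
P5: D(K, 211) = 201; 201 ⊕ 88 = 145.
P6: D(K, 187) = 196; 196 ⊕ 211 = 23.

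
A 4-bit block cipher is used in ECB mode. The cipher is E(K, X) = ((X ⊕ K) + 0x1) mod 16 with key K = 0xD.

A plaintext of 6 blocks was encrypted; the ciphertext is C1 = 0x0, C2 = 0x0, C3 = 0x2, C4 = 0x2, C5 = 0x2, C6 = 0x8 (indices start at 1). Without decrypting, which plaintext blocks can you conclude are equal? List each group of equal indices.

P1 = P2; P3 = P4 = P5

ECB encrypts each block independently with the same key, so equal ciphertext blocks imply equal plaintext blocks.
C1 = C2 = 0x0, so P1 = P2.
C3 = C4 = C5 = 0x2, so P3 = P4 = P5.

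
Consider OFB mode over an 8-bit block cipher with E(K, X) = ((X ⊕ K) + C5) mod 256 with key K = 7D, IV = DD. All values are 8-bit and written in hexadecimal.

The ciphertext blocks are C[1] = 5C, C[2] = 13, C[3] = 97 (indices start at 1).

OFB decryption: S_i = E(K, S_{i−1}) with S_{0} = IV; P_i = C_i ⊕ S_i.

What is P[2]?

P[2] = CE

P[1]: S = E(K, DD) = 65; 5C ⊕ 65 = 39.
P[2]: S = E(K, 65) = DD; 13 ⊕ DD = CE.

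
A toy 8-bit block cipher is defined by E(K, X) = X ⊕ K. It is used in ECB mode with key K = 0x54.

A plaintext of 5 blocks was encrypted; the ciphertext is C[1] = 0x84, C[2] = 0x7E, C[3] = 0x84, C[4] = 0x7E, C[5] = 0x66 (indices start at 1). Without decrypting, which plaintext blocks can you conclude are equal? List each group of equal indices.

ECB encrypts each block independently with the same key, so equal ciphertext blocks imply equal plaintext blocks.
C[1] = C[3] = 0x84, so P[1] = P[3].
C[2] = C[4] = 0x7E, so P[2] = P[4].

P[1] = P[3]; P[2] = P[4]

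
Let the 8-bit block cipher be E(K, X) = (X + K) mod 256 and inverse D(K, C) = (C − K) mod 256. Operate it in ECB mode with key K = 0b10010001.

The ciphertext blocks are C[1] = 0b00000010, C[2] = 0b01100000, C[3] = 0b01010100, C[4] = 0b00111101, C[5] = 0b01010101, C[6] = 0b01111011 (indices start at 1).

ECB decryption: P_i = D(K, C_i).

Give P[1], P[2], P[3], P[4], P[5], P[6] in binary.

P[1]: D(K, 0b00000010) = 0b01110001.
P[2]: D(K, 0b01100000) = 0b11001111.
P[3]: D(K, 0b01010100) = 0b11000011.
P[4]: D(K, 0b00111101) = 0b10101100.
P[5]: D(K, 0b01010101) = 0b11000100.
P[6]: D(K, 0b01111011) = 0b11101010.

P[1] = 0b01110001, P[2] = 0b11001111, P[3] = 0b11000011, P[4] = 0b10101100, P[5] = 0b11000100, P[6] = 0b11101010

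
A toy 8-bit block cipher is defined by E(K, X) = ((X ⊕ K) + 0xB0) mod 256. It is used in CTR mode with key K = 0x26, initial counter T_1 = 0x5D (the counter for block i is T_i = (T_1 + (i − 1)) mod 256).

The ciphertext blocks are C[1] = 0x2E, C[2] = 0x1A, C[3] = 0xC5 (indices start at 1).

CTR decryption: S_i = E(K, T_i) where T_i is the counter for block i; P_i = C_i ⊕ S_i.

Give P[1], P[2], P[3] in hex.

P[1]: T = 0x5D, S = E(K, T) = 0x2B; 0x2E ⊕ 0x2B = 0x05.
P[2]: T = 0x5E, S = E(K, T) = 0x28; 0x1A ⊕ 0x28 = 0x32.
P[3]: T = 0x5F, S = E(K, T) = 0x29; 0xC5 ⊕ 0x29 = 0xEC.

P[1] = 0x05, P[2] = 0x32, P[3] = 0xEC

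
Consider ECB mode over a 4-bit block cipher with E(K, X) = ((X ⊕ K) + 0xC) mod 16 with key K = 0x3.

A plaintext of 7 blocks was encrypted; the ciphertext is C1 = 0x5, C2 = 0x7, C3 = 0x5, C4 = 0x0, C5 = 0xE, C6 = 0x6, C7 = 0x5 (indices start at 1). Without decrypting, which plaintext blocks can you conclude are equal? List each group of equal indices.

ECB encrypts each block independently with the same key, so equal ciphertext blocks imply equal plaintext blocks.
C1 = C3 = C7 = 0x5, so P1 = P3 = P7.

P1 = P3 = P7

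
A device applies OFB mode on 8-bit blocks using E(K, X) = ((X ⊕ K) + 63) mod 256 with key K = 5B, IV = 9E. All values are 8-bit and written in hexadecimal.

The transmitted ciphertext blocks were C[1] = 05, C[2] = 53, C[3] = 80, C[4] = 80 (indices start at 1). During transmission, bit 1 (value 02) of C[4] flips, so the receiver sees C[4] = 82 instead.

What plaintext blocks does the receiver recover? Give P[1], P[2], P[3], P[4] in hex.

OFB decryption: S_i = E(K, S_{i−1}) with S_{0} = IV; P_i = C_i ⊕ S_i.
Only C[4] changed, to 82. In OFB, a change in C_i flips the same bit in P_i only; the keystream is unaffected. Decrypting the received ciphertext:
P[1]: S = E(K, 9E) = 28; 05 ⊕ 28 = 2D.
P[2]: S = E(K, 28) = D6; 53 ⊕ D6 = 85.
P[3]: S = E(K, D6) = F0; 80 ⊕ F0 = 70.
P[4]: S = E(K, F0) = 0E; 82 ⊕ 0E = 8C.
Blocks that differ from the original plaintext: P[4].

P[1] = 2D, P[2] = 85, P[3] = 70, P[4] = 8C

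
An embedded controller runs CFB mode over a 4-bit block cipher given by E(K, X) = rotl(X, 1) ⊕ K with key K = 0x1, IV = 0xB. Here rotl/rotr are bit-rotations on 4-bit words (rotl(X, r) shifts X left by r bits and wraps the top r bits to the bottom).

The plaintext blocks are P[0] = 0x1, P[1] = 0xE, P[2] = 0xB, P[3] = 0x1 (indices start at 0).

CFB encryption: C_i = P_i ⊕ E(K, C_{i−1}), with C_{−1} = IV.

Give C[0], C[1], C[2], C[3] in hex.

C[0] = 0x7, C[1] = 0x1, C[2] = 0x8, C[3] = 0x1

C[0]: E(K, 0xB) = 0x6; 0x1 ⊕ 0x6 = 0x7.
C[1]: E(K, 0x7) = 0xF; 0xE ⊕ 0xF = 0x1.
C[2]: E(K, 0x1) = 0x3; 0xB ⊕ 0x3 = 0x8.
C[3]: E(K, 0x8) = 0x0; 0x1 ⊕ 0x0 = 0x1.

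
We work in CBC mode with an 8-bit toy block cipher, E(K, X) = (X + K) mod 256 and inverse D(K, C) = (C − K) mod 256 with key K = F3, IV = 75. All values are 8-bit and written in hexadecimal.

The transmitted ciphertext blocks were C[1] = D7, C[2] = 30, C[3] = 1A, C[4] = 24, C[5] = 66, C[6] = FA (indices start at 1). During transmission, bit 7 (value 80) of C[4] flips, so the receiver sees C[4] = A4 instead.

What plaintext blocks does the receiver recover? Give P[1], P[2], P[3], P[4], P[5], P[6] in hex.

P[1] = 91, P[2] = EA, P[3] = 17, P[4] = AB, P[5] = D7, P[6] = 61

CBC decryption: P_i = D(K, C_i) ⊕ C_{i−1}, with C_{0} = IV.
Only C[4] changed, to A4. In CBC, a change in C_i garbles P_i and flips the same bit in P_{i+1}. Decrypting the received ciphertext:
P[1]: D(K, D7) = E4; E4 ⊕ 75 = 91.
P[2]: D(K, 30) = 3D; 3D ⊕ D7 = EA.
P[3]: D(K, 1A) = 27; 27 ⊕ 30 = 17.
P[4]: D(K, A4) = B1; B1 ⊕ 1A = AB.
P[5]: D(K, 66) = 73; 73 ⊕ A4 = D7.
P[6]: D(K, FA) = 07; 07 ⊕ 66 = 61.
Blocks that differ from the original plaintext: P[4], P[5].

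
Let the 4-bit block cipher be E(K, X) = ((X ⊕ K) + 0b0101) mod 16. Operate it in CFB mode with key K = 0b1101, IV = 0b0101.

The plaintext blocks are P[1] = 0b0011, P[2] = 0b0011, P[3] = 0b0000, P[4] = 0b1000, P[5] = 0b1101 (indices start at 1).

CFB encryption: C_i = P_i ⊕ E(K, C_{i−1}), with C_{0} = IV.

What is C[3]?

C[1]: E(K, 0b0101) = 0b1101; 0b0011 ⊕ 0b1101 = 0b1110.
C[2]: E(K, 0b1110) = 0b1000; 0b0011 ⊕ 0b1000 = 0b1011.
C[3]: E(K, 0b1011) = 0b1011; 0b0000 ⊕ 0b1011 = 0b1011.

C[3] = 0b1011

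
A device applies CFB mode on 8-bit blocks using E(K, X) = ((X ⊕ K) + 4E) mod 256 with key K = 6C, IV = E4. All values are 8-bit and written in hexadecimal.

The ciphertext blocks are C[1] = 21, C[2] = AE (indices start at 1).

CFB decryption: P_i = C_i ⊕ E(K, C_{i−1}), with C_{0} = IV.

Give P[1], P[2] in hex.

P[1] = F7, P[2] = 35

P[1]: E(K, E4) = D6; 21 ⊕ D6 = F7.
P[2]: E(K, 21) = 9B; AE ⊕ 9B = 35.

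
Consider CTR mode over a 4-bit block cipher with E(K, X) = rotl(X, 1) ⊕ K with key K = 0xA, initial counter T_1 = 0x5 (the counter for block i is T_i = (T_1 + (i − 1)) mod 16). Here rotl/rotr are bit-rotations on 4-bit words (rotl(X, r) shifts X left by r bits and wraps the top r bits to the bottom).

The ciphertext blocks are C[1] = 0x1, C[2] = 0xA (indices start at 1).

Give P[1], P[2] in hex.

P[1] = 0x1, P[2] = 0xC

CTR decryption: S_i = E(K, T_i) where T_i is the counter for block i; P_i = C_i ⊕ S_i.
P[1]: T = 0x5, S = E(K, T) = 0x0; 0x1 ⊕ 0x0 = 0x1.
P[2]: T = 0x6, S = E(K, T) = 0x6; 0xA ⊕ 0x6 = 0xC.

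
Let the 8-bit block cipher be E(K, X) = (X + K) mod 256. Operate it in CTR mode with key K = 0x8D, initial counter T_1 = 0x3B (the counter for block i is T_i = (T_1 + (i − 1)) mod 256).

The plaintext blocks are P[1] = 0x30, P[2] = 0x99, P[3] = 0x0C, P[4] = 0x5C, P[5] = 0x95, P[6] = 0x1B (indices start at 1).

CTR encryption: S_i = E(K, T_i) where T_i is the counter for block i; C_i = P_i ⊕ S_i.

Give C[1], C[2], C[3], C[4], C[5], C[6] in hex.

C[1] = 0xF8, C[2] = 0x50, C[3] = 0xC6, C[4] = 0x97, C[5] = 0x59, C[6] = 0xD6

C[1]: T = 0x3B, S = E(K, T) = 0xC8; 0x30 ⊕ 0xC8 = 0xF8.
C[2]: T = 0x3C, S = E(K, T) = 0xC9; 0x99 ⊕ 0xC9 = 0x50.
C[3]: T = 0x3D, S = E(K, T) = 0xCA; 0x0C ⊕ 0xCA = 0xC6.
C[4]: T = 0x3E, S = E(K, T) = 0xCB; 0x5C ⊕ 0xCB = 0x97.
C[5]: T = 0x3F, S = E(K, T) = 0xCC; 0x95 ⊕ 0xCC = 0x59.
C[6]: T = 0x40, S = E(K, T) = 0xCD; 0x1B ⊕ 0xCD = 0xD6.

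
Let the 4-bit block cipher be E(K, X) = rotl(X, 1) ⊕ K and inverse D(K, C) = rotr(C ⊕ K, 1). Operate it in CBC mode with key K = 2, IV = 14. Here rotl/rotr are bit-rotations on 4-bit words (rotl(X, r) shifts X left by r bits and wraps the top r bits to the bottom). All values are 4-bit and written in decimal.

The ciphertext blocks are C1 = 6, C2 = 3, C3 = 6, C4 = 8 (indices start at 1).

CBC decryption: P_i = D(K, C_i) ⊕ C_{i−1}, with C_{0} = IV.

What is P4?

P4 = 3

P4: D(K, 8) = 5; 5 ⊕ 6 = 3.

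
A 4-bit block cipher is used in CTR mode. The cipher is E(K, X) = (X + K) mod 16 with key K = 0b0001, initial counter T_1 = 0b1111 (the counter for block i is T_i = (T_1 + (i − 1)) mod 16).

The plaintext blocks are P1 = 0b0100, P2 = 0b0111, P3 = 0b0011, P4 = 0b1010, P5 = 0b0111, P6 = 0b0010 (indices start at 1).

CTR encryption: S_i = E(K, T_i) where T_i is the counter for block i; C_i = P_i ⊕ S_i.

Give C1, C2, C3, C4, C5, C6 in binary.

C1: T = 0b1111, S = E(K, T) = 0b0000; 0b0100 ⊕ 0b0000 = 0b0100.
C2: T = 0b0000, S = E(K, T) = 0b0001; 0b0111 ⊕ 0b0001 = 0b0110.
C3: T = 0b0001, S = E(K, T) = 0b0010; 0b0011 ⊕ 0b0010 = 0b0001.
C4: T = 0b0010, S = E(K, T) = 0b0011; 0b1010 ⊕ 0b0011 = 0b1001.
C5: T = 0b0011, S = E(K, T) = 0b0100; 0b0111 ⊕ 0b0100 = 0b0011.
C6: T = 0b0100, S = E(K, T) = 0b0101; 0b0010 ⊕ 0b0101 = 0b0111.

C1 = 0b0100, C2 = 0b0110, C3 = 0b0001, C4 = 0b1001, C5 = 0b0011, C6 = 0b0111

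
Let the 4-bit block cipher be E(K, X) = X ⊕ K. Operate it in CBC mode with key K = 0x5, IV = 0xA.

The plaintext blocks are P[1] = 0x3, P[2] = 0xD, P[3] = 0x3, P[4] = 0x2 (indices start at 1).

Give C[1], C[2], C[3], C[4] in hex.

CBC encryption: C_i = E(K, P_i ⊕ C_{i−1}), with C_{0} = IV.
C[1]: P[1] ⊕ 0xA = 0x9; E(K, 0x9) = 0xC.
C[2]: P[2] ⊕ 0xC = 0x1; E(K, 0x1) = 0x4.
C[3]: P[3] ⊕ 0x4 = 0x7; E(K, 0x7) = 0x2.
C[4]: P[4] ⊕ 0x2 = 0x0; E(K, 0x0) = 0x5.

C[1] = 0xC, C[2] = 0x4, C[3] = 0x2, C[4] = 0x5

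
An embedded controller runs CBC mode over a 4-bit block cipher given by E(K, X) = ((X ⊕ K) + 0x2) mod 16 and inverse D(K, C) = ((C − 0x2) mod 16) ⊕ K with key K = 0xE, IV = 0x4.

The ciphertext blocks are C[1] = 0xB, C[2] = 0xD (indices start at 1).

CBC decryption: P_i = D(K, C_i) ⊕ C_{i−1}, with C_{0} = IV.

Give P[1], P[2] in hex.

P[1]: D(K, 0xB) = 0x7; 0x7 ⊕ 0x4 = 0x3.
P[2]: D(K, 0xD) = 0x5; 0x5 ⊕ 0xB = 0xE.

P[1] = 0x3, P[2] = 0xE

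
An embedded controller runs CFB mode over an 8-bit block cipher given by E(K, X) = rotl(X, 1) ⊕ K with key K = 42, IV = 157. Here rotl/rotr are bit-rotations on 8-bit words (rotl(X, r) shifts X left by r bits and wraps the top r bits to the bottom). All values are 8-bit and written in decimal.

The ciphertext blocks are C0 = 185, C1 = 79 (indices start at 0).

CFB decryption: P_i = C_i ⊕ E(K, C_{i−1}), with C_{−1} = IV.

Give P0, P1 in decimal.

P0 = 168, P1 = 22

P0: E(K, 157) = 17; 185 ⊕ 17 = 168.
P1: E(K, 185) = 89; 79 ⊕ 89 = 22.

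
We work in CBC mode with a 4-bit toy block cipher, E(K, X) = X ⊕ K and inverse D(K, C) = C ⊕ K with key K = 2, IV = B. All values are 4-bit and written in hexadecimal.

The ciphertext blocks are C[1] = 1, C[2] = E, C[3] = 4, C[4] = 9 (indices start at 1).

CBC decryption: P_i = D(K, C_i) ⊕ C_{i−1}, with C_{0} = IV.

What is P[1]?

P[1] = 8

P[1]: D(K, 1) = 3; 3 ⊕ B = 8.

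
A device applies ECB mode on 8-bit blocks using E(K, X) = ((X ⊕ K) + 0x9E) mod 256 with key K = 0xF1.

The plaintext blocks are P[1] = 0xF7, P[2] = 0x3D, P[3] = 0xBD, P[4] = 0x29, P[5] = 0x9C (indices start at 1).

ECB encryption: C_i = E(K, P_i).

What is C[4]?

C[4]: E(K, 0x29) = 0x76.

C[4] = 0x76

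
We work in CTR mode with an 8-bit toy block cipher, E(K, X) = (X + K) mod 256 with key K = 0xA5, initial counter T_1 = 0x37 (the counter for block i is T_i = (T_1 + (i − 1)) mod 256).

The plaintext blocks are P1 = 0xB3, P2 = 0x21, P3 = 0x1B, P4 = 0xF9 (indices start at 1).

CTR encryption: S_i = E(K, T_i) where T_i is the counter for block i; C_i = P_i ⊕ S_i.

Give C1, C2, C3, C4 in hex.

C1 = 0x6F, C2 = 0xFC, C3 = 0xC5, C4 = 0x26

C1: T = 0x37, S = E(K, T) = 0xDC; 0xB3 ⊕ 0xDC = 0x6F.
C2: T = 0x38, S = E(K, T) = 0xDD; 0x21 ⊕ 0xDD = 0xFC.
C3: T = 0x39, S = E(K, T) = 0xDE; 0x1B ⊕ 0xDE = 0xC5.
C4: T = 0x3A, S = E(K, T) = 0xDF; 0xF9 ⊕ 0xDF = 0x26.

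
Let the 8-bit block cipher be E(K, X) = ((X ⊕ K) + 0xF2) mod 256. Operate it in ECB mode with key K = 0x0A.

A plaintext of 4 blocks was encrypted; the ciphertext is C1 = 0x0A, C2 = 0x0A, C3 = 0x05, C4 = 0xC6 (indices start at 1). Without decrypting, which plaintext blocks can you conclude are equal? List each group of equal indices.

P1 = P2

ECB encrypts each block independently with the same key, so equal ciphertext blocks imply equal plaintext blocks.
C1 = C2 = 0x0A, so P1 = P2.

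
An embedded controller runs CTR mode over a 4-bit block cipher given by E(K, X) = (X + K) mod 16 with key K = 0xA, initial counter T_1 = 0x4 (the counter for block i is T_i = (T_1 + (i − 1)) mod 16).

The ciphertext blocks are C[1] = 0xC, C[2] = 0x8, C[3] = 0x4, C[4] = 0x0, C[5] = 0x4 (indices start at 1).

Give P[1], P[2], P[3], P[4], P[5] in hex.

CTR decryption: S_i = E(K, T_i) where T_i is the counter for block i; P_i = C_i ⊕ S_i.
P[1]: T = 0x4, S = E(K, T) = 0xE; 0xC ⊕ 0xE = 0x2.
P[2]: T = 0x5, S = E(K, T) = 0xF; 0x8 ⊕ 0xF = 0x7.
P[3]: T = 0x6, S = E(K, T) = 0x0; 0x4 ⊕ 0x0 = 0x4.
P[4]: T = 0x7, S = E(K, T) = 0x1; 0x0 ⊕ 0x1 = 0x1.
P[5]: T = 0x8, S = E(K, T) = 0x2; 0x4 ⊕ 0x2 = 0x6.

P[1] = 0x2, P[2] = 0x7, P[3] = 0x4, P[4] = 0x1, P[5] = 0x6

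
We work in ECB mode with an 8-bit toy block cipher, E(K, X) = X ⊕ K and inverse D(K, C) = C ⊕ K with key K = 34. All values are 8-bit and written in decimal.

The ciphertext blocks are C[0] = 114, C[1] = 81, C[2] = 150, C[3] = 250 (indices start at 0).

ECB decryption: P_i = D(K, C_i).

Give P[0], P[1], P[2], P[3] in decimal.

P[0] = 80, P[1] = 115, P[2] = 180, P[3] = 216

P[0]: D(K, 114) = 80.
P[1]: D(K, 81) = 115.
P[2]: D(K, 150) = 180.
P[3]: D(K, 250) = 216.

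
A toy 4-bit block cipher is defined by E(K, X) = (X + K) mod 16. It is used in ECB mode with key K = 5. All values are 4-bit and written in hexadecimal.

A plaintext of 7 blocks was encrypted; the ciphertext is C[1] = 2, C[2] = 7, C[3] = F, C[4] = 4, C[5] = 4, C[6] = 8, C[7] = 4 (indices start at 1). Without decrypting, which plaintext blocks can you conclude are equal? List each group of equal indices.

P[4] = P[5] = P[7]

ECB encrypts each block independently with the same key, so equal ciphertext blocks imply equal plaintext blocks.
C[4] = C[5] = C[7] = 4, so P[4] = P[5] = P[7].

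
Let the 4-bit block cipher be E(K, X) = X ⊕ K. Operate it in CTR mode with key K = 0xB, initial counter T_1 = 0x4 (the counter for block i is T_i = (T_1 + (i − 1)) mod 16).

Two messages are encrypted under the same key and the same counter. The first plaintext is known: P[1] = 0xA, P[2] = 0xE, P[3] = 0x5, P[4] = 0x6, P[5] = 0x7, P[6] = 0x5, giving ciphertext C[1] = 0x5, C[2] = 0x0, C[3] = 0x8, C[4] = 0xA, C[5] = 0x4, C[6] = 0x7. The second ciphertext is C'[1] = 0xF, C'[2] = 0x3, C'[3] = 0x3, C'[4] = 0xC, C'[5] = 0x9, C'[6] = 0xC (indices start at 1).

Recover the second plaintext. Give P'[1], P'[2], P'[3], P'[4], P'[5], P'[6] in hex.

In CTR with a reused counter, both messages share the same keystream S_i, so C_i ⊕ C'_i = P_i ⊕ P'_i and thus P'_i = P_i ⊕ C_i ⊕ C'_i.
P'[1]: 0xA ⊕ 0x5 ⊕ 0xF = 0x0.
P'[2]: 0xE ⊕ 0x0 ⊕ 0x3 = 0xD.
P'[3]: 0x5 ⊕ 0x8 ⊕ 0x3 = 0xE.
P'[4]: 0x6 ⊕ 0xA ⊕ 0xC = 0x0.
P'[5]: 0x7 ⊕ 0x4 ⊕ 0x9 = 0xA.
P'[6]: 0x5 ⊕ 0x7 ⊕ 0xC = 0xE.

P'[1] = 0x0, P'[2] = 0xD, P'[3] = 0xE, P'[4] = 0x0, P'[5] = 0xA, P'[6] = 0xE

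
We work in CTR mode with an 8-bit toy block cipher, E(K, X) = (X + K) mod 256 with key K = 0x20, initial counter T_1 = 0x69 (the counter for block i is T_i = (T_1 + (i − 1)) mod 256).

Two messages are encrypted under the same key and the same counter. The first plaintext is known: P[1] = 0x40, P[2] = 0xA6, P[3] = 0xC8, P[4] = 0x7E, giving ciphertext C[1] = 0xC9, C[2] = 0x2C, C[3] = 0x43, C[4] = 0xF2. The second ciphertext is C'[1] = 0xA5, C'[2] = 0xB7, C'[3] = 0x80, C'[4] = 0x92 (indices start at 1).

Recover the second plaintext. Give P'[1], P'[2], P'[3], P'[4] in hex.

In CTR with a reused counter, both messages share the same keystream S_i, so C_i ⊕ C'_i = P_i ⊕ P'_i and thus P'_i = P_i ⊕ C_i ⊕ C'_i.
P'[1]: 0x40 ⊕ 0xC9 ⊕ 0xA5 = 0x2C.
P'[2]: 0xA6 ⊕ 0x2C ⊕ 0xB7 = 0x3D.
P'[3]: 0xC8 ⊕ 0x43 ⊕ 0x80 = 0x0B.
P'[4]: 0x7E ⊕ 0xF2 ⊕ 0x92 = 0x1E.

P'[1] = 0x2C, P'[2] = 0x3D, P'[3] = 0x0B, P'[4] = 0x1E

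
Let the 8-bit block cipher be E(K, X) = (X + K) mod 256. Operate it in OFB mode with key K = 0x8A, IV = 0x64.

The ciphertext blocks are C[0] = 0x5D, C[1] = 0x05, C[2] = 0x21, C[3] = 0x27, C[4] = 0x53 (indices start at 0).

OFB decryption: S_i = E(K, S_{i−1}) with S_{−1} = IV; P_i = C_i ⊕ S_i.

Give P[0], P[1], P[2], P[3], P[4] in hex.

P[0] = 0xB3, P[1] = 0x7D, P[2] = 0x23, P[3] = 0xAB, P[4] = 0x45

P[0]: S = E(K, 0x64) = 0xEE; 0x5D ⊕ 0xEE = 0xB3.
P[1]: S = E(K, 0xEE) = 0x78; 0x05 ⊕ 0x78 = 0x7D.
P[2]: S = E(K, 0x78) = 0x02; 0x21 ⊕ 0x02 = 0x23.
P[3]: S = E(K, 0x02) = 0x8C; 0x27 ⊕ 0x8C = 0xAB.
P[4]: S = E(K, 0x8C) = 0x16; 0x53 ⊕ 0x16 = 0x45.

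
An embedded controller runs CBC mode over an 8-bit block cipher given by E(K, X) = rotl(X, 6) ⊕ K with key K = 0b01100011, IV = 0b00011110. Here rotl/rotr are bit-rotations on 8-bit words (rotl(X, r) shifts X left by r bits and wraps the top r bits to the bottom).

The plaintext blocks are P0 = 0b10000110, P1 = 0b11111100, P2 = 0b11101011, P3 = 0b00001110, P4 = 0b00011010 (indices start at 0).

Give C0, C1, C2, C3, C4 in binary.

CBC encryption: C_i = E(K, P_i ⊕ C_{i−1}), with C_{−1} = IV.
C0: P0 ⊕ 0b00011110 = 0b10011000; E(K, 0b10011000) = 0b01000101.
C1: P1 ⊕ 0b01000101 = 0b10111001; E(K, 0b10111001) = 0b00001101.
C2: P2 ⊕ 0b00001101 = 0b11100110; E(K, 0b11100110) = 0b11011010.
C3: P3 ⊕ 0b11011010 = 0b11010100; E(K, 0b11010100) = 0b01010110.
C4: P4 ⊕ 0b01010110 = 0b01001100; E(K, 0b01001100) = 0b01110000.

C0 = 0b01000101, C1 = 0b00001101, C2 = 0b11011010, C3 = 0b01010110, C4 = 0b01110000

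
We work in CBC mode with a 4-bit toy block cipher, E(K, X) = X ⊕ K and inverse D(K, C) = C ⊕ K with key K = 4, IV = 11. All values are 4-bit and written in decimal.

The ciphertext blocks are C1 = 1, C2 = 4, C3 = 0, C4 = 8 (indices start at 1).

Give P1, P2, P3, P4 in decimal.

P1 = 14, P2 = 1, P3 = 0, P4 = 12

CBC decryption: P_i = D(K, C_i) ⊕ C_{i−1}, with C_{0} = IV.
P1: D(K, 1) = 5; 5 ⊕ 11 = 14.
P2: D(K, 4) = 0; 0 ⊕ 1 = 1.
P3: D(K, 0) = 4; 4 ⊕ 4 = 0.
P4: D(K, 8) = 12; 12 ⊕ 0 = 12.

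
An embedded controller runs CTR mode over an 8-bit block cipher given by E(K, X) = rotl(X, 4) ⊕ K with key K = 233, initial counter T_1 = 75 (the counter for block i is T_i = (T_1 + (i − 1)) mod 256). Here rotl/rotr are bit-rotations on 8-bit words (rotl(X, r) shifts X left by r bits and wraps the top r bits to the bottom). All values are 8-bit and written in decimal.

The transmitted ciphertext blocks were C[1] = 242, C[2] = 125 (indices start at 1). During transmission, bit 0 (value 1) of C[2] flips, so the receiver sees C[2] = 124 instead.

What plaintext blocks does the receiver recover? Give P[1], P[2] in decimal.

CTR decryption: S_i = E(K, T_i) where T_i is the counter for block i; P_i = C_i ⊕ S_i.
Only C[2] changed, to 124. In CTR, a change in C_i flips the same bit in P_i only; the keystream is unaffected. Decrypting the received ciphertext:
P[1]: T = 75, S = E(K, T) = 93; 242 ⊕ 93 = 175.
P[2]: T = 76, S = E(K, T) = 45; 124 ⊕ 45 = 81.
Blocks that differ from the original plaintext: P[2].

P[1] = 175, P[2] = 81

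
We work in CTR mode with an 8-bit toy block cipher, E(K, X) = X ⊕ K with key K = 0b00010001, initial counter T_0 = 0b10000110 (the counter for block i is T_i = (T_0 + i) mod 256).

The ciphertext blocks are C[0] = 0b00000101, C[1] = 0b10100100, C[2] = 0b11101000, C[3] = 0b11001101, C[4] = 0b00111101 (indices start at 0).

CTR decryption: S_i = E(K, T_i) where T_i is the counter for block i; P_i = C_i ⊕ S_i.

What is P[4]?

P[4] = 0b10100110

P[4]: T = 0b10001010, S = E(K, T) = 0b10011011; 0b00111101 ⊕ 0b10011011 = 0b10100110.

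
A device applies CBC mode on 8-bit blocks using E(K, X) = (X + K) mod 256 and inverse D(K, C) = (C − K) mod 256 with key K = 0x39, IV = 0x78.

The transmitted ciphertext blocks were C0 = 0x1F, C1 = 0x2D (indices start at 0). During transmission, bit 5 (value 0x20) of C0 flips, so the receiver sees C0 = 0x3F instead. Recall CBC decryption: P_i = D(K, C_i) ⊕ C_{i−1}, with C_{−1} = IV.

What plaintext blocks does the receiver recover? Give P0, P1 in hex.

Only C0 changed, to 0x3F. In CBC, a change in C_i garbles P_i and flips the same bit in P_{i+1}. Decrypting the received ciphertext:
P0: D(K, 0x3F) = 0x06; 0x06 ⊕ 0x78 = 0x7E.
P1: D(K, 0x2D) = 0xF4; 0xF4 ⊕ 0x3F = 0xCB.
Blocks that differ from the original plaintext: P0, P1.

P0 = 0x7E, P1 = 0xCB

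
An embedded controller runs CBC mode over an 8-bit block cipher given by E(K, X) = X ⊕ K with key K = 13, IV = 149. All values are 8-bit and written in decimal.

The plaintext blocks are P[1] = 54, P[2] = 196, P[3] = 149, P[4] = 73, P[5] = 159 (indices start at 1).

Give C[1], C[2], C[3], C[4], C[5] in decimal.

C[1] = 174, C[2] = 103, C[3] = 255, C[4] = 187, C[5] = 41

CBC encryption: C_i = E(K, P_i ⊕ C_{i−1}), with C_{0} = IV.
C[1]: P[1] ⊕ 149 = 163; E(K, 163) = 174.
C[2]: P[2] ⊕ 174 = 106; E(K, 106) = 103.
C[3]: P[3] ⊕ 103 = 242; E(K, 242) = 255.
C[4]: P[4] ⊕ 255 = 182; E(K, 182) = 187.
C[5]: P[5] ⊕ 187 = 36; E(K, 36) = 41.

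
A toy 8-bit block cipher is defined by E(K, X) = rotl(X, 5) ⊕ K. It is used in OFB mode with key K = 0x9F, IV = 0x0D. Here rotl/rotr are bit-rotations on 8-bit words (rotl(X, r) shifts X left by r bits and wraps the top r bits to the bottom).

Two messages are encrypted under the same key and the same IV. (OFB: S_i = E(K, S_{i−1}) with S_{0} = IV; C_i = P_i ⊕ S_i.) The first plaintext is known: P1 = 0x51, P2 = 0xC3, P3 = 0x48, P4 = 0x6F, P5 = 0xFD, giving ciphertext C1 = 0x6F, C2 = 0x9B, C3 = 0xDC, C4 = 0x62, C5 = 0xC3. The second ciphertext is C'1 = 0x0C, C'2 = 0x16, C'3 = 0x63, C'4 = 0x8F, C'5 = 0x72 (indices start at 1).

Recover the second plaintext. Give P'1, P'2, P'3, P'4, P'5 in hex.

P'1 = 0x32, P'2 = 0x4E, P'3 = 0xF7, P'4 = 0x82, P'5 = 0x4C

In OFB with a reused IV, both messages share the same keystream S_i, so C_i ⊕ C'_i = P_i ⊕ P'_i and thus P'_i = P_i ⊕ C_i ⊕ C'_i.
P'1: 0x51 ⊕ 0x6F ⊕ 0x0C = 0x32.
P'2: 0xC3 ⊕ 0x9B ⊕ 0x16 = 0x4E.
P'3: 0x48 ⊕ 0xDC ⊕ 0x63 = 0xF7.
P'4: 0x6F ⊕ 0x62 ⊕ 0x8F = 0x82.
P'5: 0xFD ⊕ 0xC3 ⊕ 0x72 = 0x4C.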